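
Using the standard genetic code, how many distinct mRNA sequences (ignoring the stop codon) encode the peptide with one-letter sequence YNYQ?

16

Tyr: 2 codons.
Asn: 2 codons.
Tyr: 2 codons.
Gln: 2 codons.
2 × 2 × 2 × 2 = 16.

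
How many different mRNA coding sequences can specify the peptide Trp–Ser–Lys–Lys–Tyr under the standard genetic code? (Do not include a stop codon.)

Trp: 1 codon.
Ser: 6 codons.
Lys: 2 codons.
Lys: 2 codons.
Tyr: 2 codons.
1 × 6 × 2 × 2 × 2 = 48.

48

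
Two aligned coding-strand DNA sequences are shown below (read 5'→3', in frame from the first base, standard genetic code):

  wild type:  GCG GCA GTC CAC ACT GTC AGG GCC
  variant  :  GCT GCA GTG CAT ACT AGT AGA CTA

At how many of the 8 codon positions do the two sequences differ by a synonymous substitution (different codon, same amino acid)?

4

Codon 1: GCG Ala / GCT Ala — synonymous.
Codon 2: GCA Ala / GCA Ala — identical.
Codon 3: GTC Val / GTG Val — synonymous.
Codon 4: CAC His / CAT His — synonymous.
Codon 5: ACT Thr / ACT Thr — identical.
Codon 6: GTC Val / AGT Ser — nonsynonymous.
Codon 7: AGG Arg / AGA Arg — synonymous.
Codon 8: GCC Ala / CTA Leu — nonsynonymous.
Synonymous differences: 4.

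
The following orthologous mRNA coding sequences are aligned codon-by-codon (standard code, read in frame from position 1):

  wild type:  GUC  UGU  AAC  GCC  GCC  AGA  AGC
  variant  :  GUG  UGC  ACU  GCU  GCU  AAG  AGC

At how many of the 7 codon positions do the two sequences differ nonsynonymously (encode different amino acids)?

Codon 1: GUC Val / GUG Val — synonymous.
Codon 2: UGU Cys / UGC Cys — synonymous.
Codon 3: AAC Asn / ACU Thr — nonsynonymous.
Codon 4: GCC Ala / GCU Ala — synonymous.
Codon 5: GCC Ala / GCU Ala — synonymous.
Codon 6: AGA Arg / AAG Lys — nonsynonymous.
Codon 7: AGC Ser / AGC Ser — identical.
Nonsynonymous differences: 2.

2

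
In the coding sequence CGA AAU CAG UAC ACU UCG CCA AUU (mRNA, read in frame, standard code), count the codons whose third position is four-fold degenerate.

4

Codon 1 CGA (Arg): third position 4-fold.
Codon 2 AAU (Asn): third position 2-fold.
Codon 3 CAG (Gln): third position 2-fold.
Codon 4 UAC (Tyr): third position 2-fold.
Codon 5 ACU (Thr): third position 4-fold.
Codon 6 UCG (Ser): third position 4-fold.
Codon 7 CCA (Pro): third position 4-fold.
Codon 8 AUU (Ile): third position 3-fold.
Four-fold degenerate third positions: 4.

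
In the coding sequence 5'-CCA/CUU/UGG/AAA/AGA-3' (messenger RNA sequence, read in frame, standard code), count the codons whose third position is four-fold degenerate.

Codon 1 CCA (Pro): third position 4-fold.
Codon 2 CUU (Leu): third position 4-fold.
Codon 3 UGG (Trp): third position 1-fold.
Codon 4 AAA (Lys): third position 2-fold.
Codon 5 AGA (Arg): third position 2-fold.
Four-fold degenerate third positions: 2.

2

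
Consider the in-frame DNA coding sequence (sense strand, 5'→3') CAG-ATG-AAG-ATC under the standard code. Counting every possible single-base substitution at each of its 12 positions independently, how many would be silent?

Codon 1 (CAG, Gln): 1 synonymous substitution.
Codon 2 (ATG, Met): 0 synonymous substitutions.
Codon 3 (AAG, Lys): 1 synonymous substitution.
Codon 4 (ATC, Ile): 2 synonymous substitutions.
Total: 1 + 0 + 1 + 2 = 4.

4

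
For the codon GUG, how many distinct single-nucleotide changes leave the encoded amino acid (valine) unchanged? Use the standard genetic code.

3

Position 1: none → 0 synonymous.
Position 2: none → 0 synonymous.
Position 3: GUU, GUC, GUA → 3 synonymous.
Total: 0 + 0 + 3 = 3.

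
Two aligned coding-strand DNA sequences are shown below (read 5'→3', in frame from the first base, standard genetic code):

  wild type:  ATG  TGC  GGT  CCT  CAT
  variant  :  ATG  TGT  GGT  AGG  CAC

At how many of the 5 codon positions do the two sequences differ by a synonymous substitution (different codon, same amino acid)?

2

Codon 1: ATG Met / ATG Met — identical.
Codon 2: TGC Cys / TGT Cys — synonymous.
Codon 3: GGT Gly / GGT Gly — identical.
Codon 4: CCT Pro / AGG Arg — nonsynonymous.
Codon 5: CAT His / CAC His — synonymous.
Synonymous differences: 2.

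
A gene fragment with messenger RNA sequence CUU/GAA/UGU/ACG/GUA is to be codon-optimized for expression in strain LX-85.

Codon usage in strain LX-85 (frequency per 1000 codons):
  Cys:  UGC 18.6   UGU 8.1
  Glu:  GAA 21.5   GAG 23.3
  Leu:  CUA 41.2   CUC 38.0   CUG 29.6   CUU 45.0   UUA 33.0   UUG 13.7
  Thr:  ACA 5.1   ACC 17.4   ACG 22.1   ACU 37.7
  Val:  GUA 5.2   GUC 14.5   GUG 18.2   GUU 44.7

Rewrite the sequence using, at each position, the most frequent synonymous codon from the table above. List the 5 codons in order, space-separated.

CUU GAG UGC ACU GUU

Codon 1 (Leu): best is CUU at 45.0.
Codon 2 (Glu): best is GAG at 23.3.
Codon 3 (Cys): best is UGC at 18.6.
Codon 4 (Thr): best is ACU at 37.7.
Codon 5 (Val): best is GUU at 44.7.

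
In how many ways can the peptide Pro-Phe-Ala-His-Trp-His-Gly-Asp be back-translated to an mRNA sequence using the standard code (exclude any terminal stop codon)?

Pro: 4 codons.
Phe: 2 codons.
Ala: 4 codons.
His: 2 codons.
Trp: 1 codon.
His: 2 codons.
Gly: 4 codons.
Asp: 2 codons.
4 × 2 × 4 × 2 × 1 × 2 × 4 × 2 = 1024.

1024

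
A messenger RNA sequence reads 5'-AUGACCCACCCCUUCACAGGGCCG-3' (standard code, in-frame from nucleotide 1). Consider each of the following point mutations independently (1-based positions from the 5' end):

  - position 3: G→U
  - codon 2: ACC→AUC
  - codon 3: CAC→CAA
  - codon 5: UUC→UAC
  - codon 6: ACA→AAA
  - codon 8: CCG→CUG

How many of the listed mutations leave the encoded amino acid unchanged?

0

Codon 1: AUG (Met) → AUU (Ile) — missense.
Codon 2: ACC (Thr) → AUC (Ile) — missense.
Codon 3: CAC (His) → CAA (Gln) — missense.
Codon 5: UUC (Phe) → UAC (Tyr) — missense.
Codon 6: ACA (Thr) → AAA (Lys) — missense.
Codon 8: CCG (Pro) → CUG (Leu) — missense.
Synonymous: 0 of 6.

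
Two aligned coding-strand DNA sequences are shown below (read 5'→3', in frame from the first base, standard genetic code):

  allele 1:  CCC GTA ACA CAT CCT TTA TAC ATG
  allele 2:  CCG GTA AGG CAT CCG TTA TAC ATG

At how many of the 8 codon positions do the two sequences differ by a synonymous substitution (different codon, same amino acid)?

2

Codon 1: CCC Pro / CCG Pro — synonymous.
Codon 2: GTA Val / GTA Val — identical.
Codon 3: ACA Thr / AGG Arg — nonsynonymous.
Codon 4: CAT His / CAT His — identical.
Codon 5: CCT Pro / CCG Pro — synonymous.
Codon 6: TTA Leu / TTA Leu — identical.
Codon 7: TAC Tyr / TAC Tyr — identical.
Codon 8: ATG Met / ATG Met — identical.
Synonymous differences: 2.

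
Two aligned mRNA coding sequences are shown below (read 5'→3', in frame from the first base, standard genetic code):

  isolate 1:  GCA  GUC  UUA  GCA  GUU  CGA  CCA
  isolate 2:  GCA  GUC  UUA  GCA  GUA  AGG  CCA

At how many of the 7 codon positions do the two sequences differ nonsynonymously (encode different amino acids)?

Codon 1: GCA Ala / GCA Ala — identical.
Codon 2: GUC Val / GUC Val — identical.
Codon 3: UUA Leu / UUA Leu — identical.
Codon 4: GCA Ala / GCA Ala — identical.
Codon 5: GUU Val / GUA Val — synonymous.
Codon 6: CGA Arg / AGG Arg — synonymous.
Codon 7: CCA Pro / CCA Pro — identical.
Nonsynonymous differences: 0.

0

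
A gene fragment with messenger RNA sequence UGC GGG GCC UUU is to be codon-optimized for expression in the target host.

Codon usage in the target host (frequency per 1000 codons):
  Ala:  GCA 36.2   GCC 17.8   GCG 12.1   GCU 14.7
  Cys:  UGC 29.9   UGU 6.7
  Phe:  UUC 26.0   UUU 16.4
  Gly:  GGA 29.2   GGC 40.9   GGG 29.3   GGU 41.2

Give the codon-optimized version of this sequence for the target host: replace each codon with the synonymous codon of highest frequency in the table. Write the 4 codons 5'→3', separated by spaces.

UGC GGU GCA UUC

Codon 1 (Cys): best is UGC at 29.9.
Codon 2 (Gly): best is GGU at 41.2.
Codon 3 (Ala): best is GCA at 36.2.
Codon 4 (Phe): best is UUC at 26.0.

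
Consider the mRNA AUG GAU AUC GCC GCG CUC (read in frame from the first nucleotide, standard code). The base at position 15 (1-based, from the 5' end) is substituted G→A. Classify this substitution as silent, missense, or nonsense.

Position 15 falls in codon 5: GCG → Ala.
After the substitution the codon is GCA → Ala.
Both encode Ala, so the change is synonymous.

silent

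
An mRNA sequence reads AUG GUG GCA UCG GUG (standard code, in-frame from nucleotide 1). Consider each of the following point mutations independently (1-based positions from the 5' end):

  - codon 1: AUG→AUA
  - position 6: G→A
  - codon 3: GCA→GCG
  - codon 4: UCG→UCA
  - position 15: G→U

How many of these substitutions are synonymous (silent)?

Codon 1: AUG (Met) → AUA (Ile) — missense.
Codon 2: GUG (Val) → GUA (Val) — synonymous.
Codon 3: GCA (Ala) → GCG (Ala) — synonymous.
Codon 4: UCG (Ser) → UCA (Ser) — synonymous.
Codon 5: GUG (Val) → GUU (Val) — synonymous.
Synonymous: 4 of 5.

4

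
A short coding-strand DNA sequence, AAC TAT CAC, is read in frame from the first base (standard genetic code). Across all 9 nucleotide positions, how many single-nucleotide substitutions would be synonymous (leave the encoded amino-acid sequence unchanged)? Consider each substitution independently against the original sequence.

3

Codon 1 (AAC, Asn): 1 synonymous substitution.
Codon 2 (TAT, Tyr): 1 synonymous substitution.
Codon 3 (CAC, His): 1 synonymous substitution.
Total: 1 + 1 + 1 = 3.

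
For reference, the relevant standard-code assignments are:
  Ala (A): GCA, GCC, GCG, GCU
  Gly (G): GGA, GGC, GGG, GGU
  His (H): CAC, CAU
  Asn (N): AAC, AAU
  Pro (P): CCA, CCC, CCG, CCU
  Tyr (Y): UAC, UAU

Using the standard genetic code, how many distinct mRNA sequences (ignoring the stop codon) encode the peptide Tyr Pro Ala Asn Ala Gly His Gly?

8192

Tyr: 2 codons.
Pro: 4 codons.
Ala: 4 codons.
Asn: 2 codons.
Ala: 4 codons.
Gly: 4 codons.
His: 2 codons.
Gly: 4 codons.
2 × 4 × 4 × 2 × 4 × 4 × 2 × 4 = 8192.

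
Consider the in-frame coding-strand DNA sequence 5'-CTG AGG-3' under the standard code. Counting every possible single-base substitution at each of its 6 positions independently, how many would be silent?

6

Codon 1 (CTG, Leu): 4 synonymous substitutions.
Codon 2 (AGG, Arg): 2 synonymous substitutions.
Total: 4 + 2 = 6.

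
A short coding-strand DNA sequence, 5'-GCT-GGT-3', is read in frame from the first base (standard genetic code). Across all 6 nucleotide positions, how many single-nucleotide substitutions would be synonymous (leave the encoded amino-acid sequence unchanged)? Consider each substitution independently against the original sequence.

6

Codon 1 (GCT, Ala): 3 synonymous substitutions.
Codon 2 (GGT, Gly): 3 synonymous substitutions.
Total: 3 + 3 = 6.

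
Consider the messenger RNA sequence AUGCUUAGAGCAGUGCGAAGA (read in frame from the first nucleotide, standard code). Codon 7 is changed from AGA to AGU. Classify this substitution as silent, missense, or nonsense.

Position 21 falls in codon 7: AGA → Arg.
After the substitution the codon is AGU → Ser.
Arg ≠ Ser, so this is a missense mutation.

missense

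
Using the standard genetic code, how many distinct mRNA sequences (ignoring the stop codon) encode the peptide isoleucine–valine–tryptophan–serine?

Ile: 3 codons.
Val: 4 codons.
Trp: 1 codon.
Ser: 6 codons.
3 × 4 × 1 × 6 = 72.

72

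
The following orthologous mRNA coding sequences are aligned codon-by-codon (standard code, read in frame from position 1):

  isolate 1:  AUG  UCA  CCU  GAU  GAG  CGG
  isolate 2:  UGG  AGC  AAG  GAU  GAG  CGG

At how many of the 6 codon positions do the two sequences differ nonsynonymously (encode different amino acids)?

Codon 1: AUG Met / UGG Trp — nonsynonymous.
Codon 2: UCA Ser / AGC Ser — synonymous.
Codon 3: CCU Pro / AAG Lys — nonsynonymous.
Codon 4: GAU Asp / GAU Asp — identical.
Codon 5: GAG Glu / GAG Glu — identical.
Codon 6: CGG Arg / CGG Arg — identical.
Nonsynonymous differences: 2.

2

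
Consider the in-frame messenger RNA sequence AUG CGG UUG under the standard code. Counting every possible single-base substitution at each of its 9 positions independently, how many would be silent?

Codon 1 (AUG, Met): 0 synonymous substitutions.
Codon 2 (CGG, Arg): 4 synonymous substitutions.
Codon 3 (UUG, Leu): 2 synonymous substitutions.
Total: 0 + 4 + 2 = 6.

6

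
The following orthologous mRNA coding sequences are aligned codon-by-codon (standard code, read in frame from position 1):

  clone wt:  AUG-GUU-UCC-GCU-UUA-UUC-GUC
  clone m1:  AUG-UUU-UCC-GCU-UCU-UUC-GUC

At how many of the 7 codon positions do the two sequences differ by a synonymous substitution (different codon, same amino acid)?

Codon 1: AUG Met / AUG Met — identical.
Codon 2: GUU Val / UUU Phe — nonsynonymous.
Codon 3: UCC Ser / UCC Ser — identical.
Codon 4: GCU Ala / GCU Ala — identical.
Codon 5: UUA Leu / UCU Ser — nonsynonymous.
Codon 6: UUC Phe / UUC Phe — identical.
Codon 7: GUC Val / GUC Val — identical.
Synonymous differences: 0.

0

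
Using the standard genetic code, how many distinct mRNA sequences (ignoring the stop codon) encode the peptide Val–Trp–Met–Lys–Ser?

Val: 4 codons.
Trp: 1 codon.
Met: 1 codon.
Lys: 2 codons.
Ser: 6 codons.
4 × 1 × 1 × 2 × 6 = 48.

48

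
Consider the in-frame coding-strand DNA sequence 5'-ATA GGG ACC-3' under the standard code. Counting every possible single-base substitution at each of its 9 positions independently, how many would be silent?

8

Codon 1 (ATA, Ile): 2 synonymous substitutions.
Codon 2 (GGG, Gly): 3 synonymous substitutions.
Codon 3 (ACC, Thr): 3 synonymous substitutions.
Total: 2 + 3 + 3 = 8.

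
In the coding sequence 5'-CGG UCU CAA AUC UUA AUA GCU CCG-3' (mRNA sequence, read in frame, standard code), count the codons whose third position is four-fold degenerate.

Codon 1 CGG (Arg): third position 4-fold.
Codon 2 UCU (Ser): third position 4-fold.
Codon 3 CAA (Gln): third position 2-fold.
Codon 4 AUC (Ile): third position 3-fold.
Codon 5 UUA (Leu): third position 2-fold.
Codon 6 AUA (Ile): third position 3-fold.
Codon 7 GCU (Ala): third position 4-fold.
Codon 8 CCG (Pro): third position 4-fold.
Four-fold degenerate third positions: 4.

4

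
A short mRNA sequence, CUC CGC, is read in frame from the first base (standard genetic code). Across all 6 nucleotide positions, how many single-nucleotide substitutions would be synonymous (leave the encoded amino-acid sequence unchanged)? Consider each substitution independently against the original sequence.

6

Codon 1 (CUC, Leu): 3 synonymous substitutions.
Codon 2 (CGC, Arg): 3 synonymous substitutions.
Total: 3 + 3 = 6.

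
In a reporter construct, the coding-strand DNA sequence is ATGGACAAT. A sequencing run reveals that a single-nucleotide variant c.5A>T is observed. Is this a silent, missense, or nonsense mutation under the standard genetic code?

Position 5 falls in codon 2: GAC → Asp.
After the substitution the codon is GTC → Val.
Asp ≠ Val, so this is a missense mutation.

missense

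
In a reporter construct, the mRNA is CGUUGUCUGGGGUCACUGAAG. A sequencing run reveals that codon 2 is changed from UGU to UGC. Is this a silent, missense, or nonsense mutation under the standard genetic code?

Position 6 falls in codon 2: UGU → Cys.
After the substitution the codon is UGC → Cys.
Both encode Cys, so the change is synonymous.

silent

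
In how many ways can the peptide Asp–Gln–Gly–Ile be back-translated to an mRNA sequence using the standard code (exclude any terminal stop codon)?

Asp: 2 codons.
Gln: 2 codons.
Gly: 4 codons.
Ile: 3 codons.
2 × 2 × 4 × 3 = 48.

48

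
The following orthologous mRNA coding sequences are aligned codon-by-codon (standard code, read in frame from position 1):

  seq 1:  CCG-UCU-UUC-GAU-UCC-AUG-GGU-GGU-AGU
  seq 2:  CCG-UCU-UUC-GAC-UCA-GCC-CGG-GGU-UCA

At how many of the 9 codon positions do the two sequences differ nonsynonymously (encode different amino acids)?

Codon 1: CCG Pro / CCG Pro — identical.
Codon 2: UCU Ser / UCU Ser — identical.
Codon 3: UUC Phe / UUC Phe — identical.
Codon 4: GAU Asp / GAC Asp — synonymous.
Codon 5: UCC Ser / UCA Ser — synonymous.
Codon 6: AUG Met / GCC Ala — nonsynonymous.
Codon 7: GGU Gly / CGG Arg — nonsynonymous.
Codon 8: GGU Gly / GGU Gly — identical.
Codon 9: AGU Ser / UCA Ser — synonymous.
Nonsynonymous differences: 2.

2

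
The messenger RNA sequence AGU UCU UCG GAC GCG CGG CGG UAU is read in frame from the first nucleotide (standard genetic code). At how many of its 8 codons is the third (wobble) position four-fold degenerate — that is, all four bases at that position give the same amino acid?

5

Codon 1 AGU (Ser): third position 2-fold.
Codon 2 UCU (Ser): third position 4-fold.
Codon 3 UCG (Ser): third position 4-fold.
Codon 4 GAC (Asp): third position 2-fold.
Codon 5 GCG (Ala): third position 4-fold.
Codon 6 CGG (Arg): third position 4-fold.
Codon 7 CGG (Arg): third position 4-fold.
Codon 8 UAU (Tyr): third position 2-fold.
Four-fold degenerate third positions: 5.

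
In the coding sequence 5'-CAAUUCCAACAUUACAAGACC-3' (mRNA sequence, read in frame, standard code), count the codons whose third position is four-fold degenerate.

Codon 1 CAA (Gln): third position 2-fold.
Codon 2 UUC (Phe): third position 2-fold.
Codon 3 CAA (Gln): third position 2-fold.
Codon 4 CAU (His): third position 2-fold.
Codon 5 UAC (Tyr): third position 2-fold.
Codon 6 AAG (Lys): third position 2-fold.
Codon 7 ACC (Thr): third position 4-fold.
Four-fold degenerate third positions: 1.

1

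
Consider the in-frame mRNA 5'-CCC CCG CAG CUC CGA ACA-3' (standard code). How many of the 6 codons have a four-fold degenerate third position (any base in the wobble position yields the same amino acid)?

5

Codon 1 CCC (Pro): third position 4-fold.
Codon 2 CCG (Pro): third position 4-fold.
Codon 3 CAG (Gln): third position 2-fold.
Codon 4 CUC (Leu): third position 4-fold.
Codon 5 CGA (Arg): third position 4-fold.
Codon 6 ACA (Thr): third position 4-fold.
Four-fold degenerate third positions: 5.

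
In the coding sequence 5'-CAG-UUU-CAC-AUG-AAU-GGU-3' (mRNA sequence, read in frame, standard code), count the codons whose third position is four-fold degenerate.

1

Codon 1 CAG (Gln): third position 2-fold.
Codon 2 UUU (Phe): third position 2-fold.
Codon 3 CAC (His): third position 2-fold.
Codon 4 AUG (Met): third position 1-fold.
Codon 5 AAU (Asn): third position 2-fold.
Codon 6 GGU (Gly): third position 4-fold.
Four-fold degenerate third positions: 1.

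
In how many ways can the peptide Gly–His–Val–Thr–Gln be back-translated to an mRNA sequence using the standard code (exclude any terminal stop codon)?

256

Gly: 4 codons.
His: 2 codons.
Val: 4 codons.
Thr: 4 codons.
Gln: 2 codons.
4 × 2 × 4 × 4 × 2 = 256.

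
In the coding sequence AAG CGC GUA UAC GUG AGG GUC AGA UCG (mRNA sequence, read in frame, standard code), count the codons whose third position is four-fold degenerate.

Codon 1 AAG (Lys): third position 2-fold.
Codon 2 CGC (Arg): third position 4-fold.
Codon 3 GUA (Val): third position 4-fold.
Codon 4 UAC (Tyr): third position 2-fold.
Codon 5 GUG (Val): third position 4-fold.
Codon 6 AGG (Arg): third position 2-fold.
Codon 7 GUC (Val): third position 4-fold.
Codon 8 AGA (Arg): third position 2-fold.
Codon 9 UCG (Ser): third position 4-fold.
Four-fold degenerate third positions: 5.

5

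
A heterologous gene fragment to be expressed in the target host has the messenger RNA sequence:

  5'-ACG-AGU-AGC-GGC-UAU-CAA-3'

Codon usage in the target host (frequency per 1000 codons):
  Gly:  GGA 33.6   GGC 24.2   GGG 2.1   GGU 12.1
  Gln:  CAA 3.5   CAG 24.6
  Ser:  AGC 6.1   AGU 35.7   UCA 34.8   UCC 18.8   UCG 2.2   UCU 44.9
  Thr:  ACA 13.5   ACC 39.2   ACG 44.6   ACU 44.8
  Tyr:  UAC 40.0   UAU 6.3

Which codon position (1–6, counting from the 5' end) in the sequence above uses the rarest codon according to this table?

Codon 1 ACG (Thr): 44.6 per 1000.
Codon 2 AGU (Ser): 35.7 per 1000.
Codon 3 AGC (Ser): 6.1 per 1000.
Codon 4 GGC (Gly): 24.2 per 1000.
Codon 5 UAU (Tyr): 6.3 per 1000.
Codon 6 CAA (Gln): 3.5 per 1000.
Lowest frequency is 3.5 at codon 6.

6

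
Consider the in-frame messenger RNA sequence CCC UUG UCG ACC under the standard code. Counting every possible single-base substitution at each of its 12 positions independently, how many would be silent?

Codon 1 (CCC, Pro): 3 synonymous substitutions.
Codon 2 (UUG, Leu): 2 synonymous substitutions.
Codon 3 (UCG, Ser): 3 synonymous substitutions.
Codon 4 (ACC, Thr): 3 synonymous substitutions.
Total: 3 + 2 + 3 + 3 = 11.

11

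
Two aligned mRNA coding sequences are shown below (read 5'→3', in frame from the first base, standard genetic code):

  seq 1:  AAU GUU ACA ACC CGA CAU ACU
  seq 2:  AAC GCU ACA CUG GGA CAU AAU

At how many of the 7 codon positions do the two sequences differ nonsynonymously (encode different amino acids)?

4

Codon 1: AAU Asn / AAC Asn — synonymous.
Codon 2: GUU Val / GCU Ala — nonsynonymous.
Codon 3: ACA Thr / ACA Thr — identical.
Codon 4: ACC Thr / CUG Leu — nonsynonymous.
Codon 5: CGA Arg / GGA Gly — nonsynonymous.
Codon 6: CAU His / CAU His — identical.
Codon 7: ACU Thr / AAU Asn — nonsynonymous.
Nonsynonymous differences: 4.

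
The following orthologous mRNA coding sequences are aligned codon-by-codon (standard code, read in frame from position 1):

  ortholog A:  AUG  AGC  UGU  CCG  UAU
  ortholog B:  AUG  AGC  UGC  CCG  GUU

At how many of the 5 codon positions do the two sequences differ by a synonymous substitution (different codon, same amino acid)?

Codon 1: AUG Met / AUG Met — identical.
Codon 2: AGC Ser / AGC Ser — identical.
Codon 3: UGU Cys / UGC Cys — synonymous.
Codon 4: CCG Pro / CCG Pro — identical.
Codon 5: UAU Tyr / GUU Val — nonsynonymous.
Synonymous differences: 1.

1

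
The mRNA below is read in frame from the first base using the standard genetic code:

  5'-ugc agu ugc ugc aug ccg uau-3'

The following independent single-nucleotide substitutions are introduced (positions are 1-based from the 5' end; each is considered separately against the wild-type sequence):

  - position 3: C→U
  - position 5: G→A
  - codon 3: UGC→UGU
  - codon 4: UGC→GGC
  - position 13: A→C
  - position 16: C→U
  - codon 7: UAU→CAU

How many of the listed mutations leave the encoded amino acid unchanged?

Codon 1: UGC (Cys) → UGU (Cys) — synonymous.
Codon 2: AGU (Ser) → AAU (Asn) — missense.
Codon 3: UGC (Cys) → UGU (Cys) — synonymous.
Codon 4: UGC (Cys) → GGC (Gly) — missense.
Codon 5: AUG (Met) → CUG (Leu) — missense.
Codon 6: CCG (Pro) → UCG (Ser) — missense.
Codon 7: UAU (Tyr) → CAU (His) — missense.
Synonymous: 2 of 7.

2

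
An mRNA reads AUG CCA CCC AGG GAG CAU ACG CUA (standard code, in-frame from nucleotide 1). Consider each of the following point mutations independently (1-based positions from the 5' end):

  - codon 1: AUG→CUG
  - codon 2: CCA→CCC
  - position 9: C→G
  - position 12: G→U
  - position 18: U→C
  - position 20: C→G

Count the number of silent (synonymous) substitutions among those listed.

Codon 1: AUG (Met) → CUG (Leu) — missense.
Codon 2: CCA (Pro) → CCC (Pro) — synonymous.
Codon 3: CCC (Pro) → CCG (Pro) — synonymous.
Codon 4: AGG (Arg) → AGU (Ser) — missense.
Codon 6: CAU (His) → CAC (His) — synonymous.
Codon 7: ACG (Thr) → AGG (Arg) — missense.
Synonymous: 3 of 6.

3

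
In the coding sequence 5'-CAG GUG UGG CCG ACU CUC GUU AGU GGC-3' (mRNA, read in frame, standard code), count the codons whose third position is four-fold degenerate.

6

Codon 1 CAG (Gln): third position 2-fold.
Codon 2 GUG (Val): third position 4-fold.
Codon 3 UGG (Trp): third position 1-fold.
Codon 4 CCG (Pro): third position 4-fold.
Codon 5 ACU (Thr): third position 4-fold.
Codon 6 CUC (Leu): third position 4-fold.
Codon 7 GUU (Val): third position 4-fold.
Codon 8 AGU (Ser): third position 2-fold.
Codon 9 GGC (Gly): third position 4-fold.
Four-fold degenerate third positions: 6.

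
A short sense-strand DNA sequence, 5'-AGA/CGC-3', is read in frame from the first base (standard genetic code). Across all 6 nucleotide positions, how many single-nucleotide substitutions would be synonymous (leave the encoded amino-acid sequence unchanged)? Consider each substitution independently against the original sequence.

Codon 1 (AGA, Arg): 2 synonymous substitutions.
Codon 2 (CGC, Arg): 3 synonymous substitutions.
Total: 2 + 3 = 5.

5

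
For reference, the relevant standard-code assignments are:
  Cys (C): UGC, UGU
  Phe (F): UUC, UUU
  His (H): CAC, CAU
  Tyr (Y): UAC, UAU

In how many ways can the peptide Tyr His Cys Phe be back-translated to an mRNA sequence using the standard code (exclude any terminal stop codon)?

Tyr: 2 codons.
His: 2 codons.
Cys: 2 codons.
Phe: 2 codons.
2 × 2 × 2 × 2 = 16.

16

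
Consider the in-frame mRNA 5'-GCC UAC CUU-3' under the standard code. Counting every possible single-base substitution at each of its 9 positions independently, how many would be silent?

7

Codon 1 (GCC, Ala): 3 synonymous substitutions.
Codon 2 (UAC, Tyr): 1 synonymous substitution.
Codon 3 (CUU, Leu): 3 synonymous substitutions.
Total: 3 + 1 + 3 = 7.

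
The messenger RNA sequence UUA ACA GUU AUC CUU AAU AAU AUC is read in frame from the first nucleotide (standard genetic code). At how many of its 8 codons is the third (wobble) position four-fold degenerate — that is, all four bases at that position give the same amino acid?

Codon 1 UUA (Leu): third position 2-fold.
Codon 2 ACA (Thr): third position 4-fold.
Codon 3 GUU (Val): third position 4-fold.
Codon 4 AUC (Ile): third position 3-fold.
Codon 5 CUU (Leu): third position 4-fold.
Codon 6 AAU (Asn): third position 2-fold.
Codon 7 AAU (Asn): third position 2-fold.
Codon 8 AUC (Ile): third position 3-fold.
Four-fold degenerate third positions: 3.

3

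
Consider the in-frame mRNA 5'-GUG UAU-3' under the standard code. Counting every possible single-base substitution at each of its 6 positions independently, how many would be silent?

4

Codon 1 (GUG, Val): 3 synonymous substitutions.
Codon 2 (UAU, Tyr): 1 synonymous substitution.
Total: 3 + 1 = 4.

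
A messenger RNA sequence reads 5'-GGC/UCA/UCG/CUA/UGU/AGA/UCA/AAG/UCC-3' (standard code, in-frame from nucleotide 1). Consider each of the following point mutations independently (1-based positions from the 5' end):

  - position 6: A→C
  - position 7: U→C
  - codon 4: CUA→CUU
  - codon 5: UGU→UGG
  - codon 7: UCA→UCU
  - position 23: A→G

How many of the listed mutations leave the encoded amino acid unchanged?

Codon 2: UCA (Ser) → UCC (Ser) — synonymous.
Codon 3: UCG (Ser) → CCG (Pro) — missense.
Codon 4: CUA (Leu) → CUU (Leu) — synonymous.
Codon 5: UGU (Cys) → UGG (Trp) — missense.
Codon 7: UCA (Ser) → UCU (Ser) — synonymous.
Codon 8: AAG (Lys) → AGG (Arg) — missense.
Synonymous: 3 of 6.

3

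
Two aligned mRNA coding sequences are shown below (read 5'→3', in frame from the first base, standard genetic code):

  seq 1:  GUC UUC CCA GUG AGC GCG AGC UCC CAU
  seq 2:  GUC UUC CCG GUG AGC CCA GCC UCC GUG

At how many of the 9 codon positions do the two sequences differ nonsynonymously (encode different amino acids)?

Codon 1: GUC Val / GUC Val — identical.
Codon 2: UUC Phe / UUC Phe — identical.
Codon 3: CCA Pro / CCG Pro — synonymous.
Codon 4: GUG Val / GUG Val — identical.
Codon 5: AGC Ser / AGC Ser — identical.
Codon 6: GCG Ala / CCA Pro — nonsynonymous.
Codon 7: AGC Ser / GCC Ala — nonsynonymous.
Codon 8: UCC Ser / UCC Ser — identical.
Codon 9: CAU His / GUG Val — nonsynonymous.
Nonsynonymous differences: 3.

3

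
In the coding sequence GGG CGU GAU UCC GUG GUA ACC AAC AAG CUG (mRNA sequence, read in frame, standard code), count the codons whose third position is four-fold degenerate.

7

Codon 1 GGG (Gly): third position 4-fold.
Codon 2 CGU (Arg): third position 4-fold.
Codon 3 GAU (Asp): third position 2-fold.
Codon 4 UCC (Ser): third position 4-fold.
Codon 5 GUG (Val): third position 4-fold.
Codon 6 GUA (Val): third position 4-fold.
Codon 7 ACC (Thr): third position 4-fold.
Codon 8 AAC (Asn): third position 2-fold.
Codon 9 AAG (Lys): third position 2-fold.
Codon 10 CUG (Leu): third position 4-fold.
Four-fold degenerate third positions: 7.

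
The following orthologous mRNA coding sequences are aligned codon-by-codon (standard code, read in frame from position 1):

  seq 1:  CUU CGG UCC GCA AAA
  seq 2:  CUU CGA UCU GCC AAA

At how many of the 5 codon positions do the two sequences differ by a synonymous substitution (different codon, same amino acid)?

Codon 1: CUU Leu / CUU Leu — identical.
Codon 2: CGG Arg / CGA Arg — synonymous.
Codon 3: UCC Ser / UCU Ser — synonymous.
Codon 4: GCA Ala / GCC Ala — synonymous.
Codon 5: AAA Lys / AAA Lys — identical.
Synonymous differences: 3.

3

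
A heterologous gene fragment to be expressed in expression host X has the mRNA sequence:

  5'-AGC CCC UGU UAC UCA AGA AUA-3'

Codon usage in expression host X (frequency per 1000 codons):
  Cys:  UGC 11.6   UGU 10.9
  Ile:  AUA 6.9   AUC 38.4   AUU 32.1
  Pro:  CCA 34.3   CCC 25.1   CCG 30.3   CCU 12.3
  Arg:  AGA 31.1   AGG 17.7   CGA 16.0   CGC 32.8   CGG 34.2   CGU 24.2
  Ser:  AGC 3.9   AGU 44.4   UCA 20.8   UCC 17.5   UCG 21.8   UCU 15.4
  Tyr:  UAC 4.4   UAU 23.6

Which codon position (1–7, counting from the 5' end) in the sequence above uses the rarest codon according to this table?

1

Codon 1 AGC (Ser): 3.9 per 1000.
Codon 2 CCC (Pro): 25.1 per 1000.
Codon 3 UGU (Cys): 10.9 per 1000.
Codon 4 UAC (Tyr): 4.4 per 1000.
Codon 5 UCA (Ser): 20.8 per 1000.
Codon 6 AGA (Arg): 31.1 per 1000.
Codon 7 AUA (Ile): 6.9 per 1000.
Lowest frequency is 3.9 at codon 1.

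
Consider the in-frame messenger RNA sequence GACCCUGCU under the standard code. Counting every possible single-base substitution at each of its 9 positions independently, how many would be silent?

7

Codon 1 (GAC, Asp): 1 synonymous substitution.
Codon 2 (CCU, Pro): 3 synonymous substitutions.
Codon 3 (GCU, Ala): 3 synonymous substitutions.
Total: 1 + 3 + 3 = 7.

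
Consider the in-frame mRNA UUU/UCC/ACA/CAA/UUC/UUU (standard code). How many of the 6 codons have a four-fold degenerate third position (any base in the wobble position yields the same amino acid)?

Codon 1 UUU (Phe): third position 2-fold.
Codon 2 UCC (Ser): third position 4-fold.
Codon 3 ACA (Thr): third position 4-fold.
Codon 4 CAA (Gln): third position 2-fold.
Codon 5 UUC (Phe): third position 2-fold.
Codon 6 UUU (Phe): third position 2-fold.
Four-fold degenerate third positions: 2.

2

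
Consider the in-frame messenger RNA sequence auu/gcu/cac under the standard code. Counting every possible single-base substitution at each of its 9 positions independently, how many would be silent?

6

Codon 1 (AUU, Ile): 2 synonymous substitutions.
Codon 2 (GCU, Ala): 3 synonymous substitutions.
Codon 3 (CAC, His): 1 synonymous substitution.
Total: 2 + 3 + 1 = 6.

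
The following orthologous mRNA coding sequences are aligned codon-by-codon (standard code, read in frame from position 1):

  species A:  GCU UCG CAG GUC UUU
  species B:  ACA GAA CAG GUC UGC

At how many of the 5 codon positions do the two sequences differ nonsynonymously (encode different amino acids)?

3

Codon 1: GCU Ala / ACA Thr — nonsynonymous.
Codon 2: UCG Ser / GAA Glu — nonsynonymous.
Codon 3: CAG Gln / CAG Gln — identical.
Codon 4: GUC Val / GUC Val — identical.
Codon 5: UUU Phe / UGC Cys — nonsynonymous.
Nonsynonymous differences: 3.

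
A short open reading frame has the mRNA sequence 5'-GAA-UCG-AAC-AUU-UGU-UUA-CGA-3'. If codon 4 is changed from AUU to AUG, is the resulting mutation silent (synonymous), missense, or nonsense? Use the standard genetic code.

missense

Position 12 falls in codon 4: AUU → Ile.
After the substitution the codon is AUG → Met.
Ile ≠ Met, so this is a missense mutation.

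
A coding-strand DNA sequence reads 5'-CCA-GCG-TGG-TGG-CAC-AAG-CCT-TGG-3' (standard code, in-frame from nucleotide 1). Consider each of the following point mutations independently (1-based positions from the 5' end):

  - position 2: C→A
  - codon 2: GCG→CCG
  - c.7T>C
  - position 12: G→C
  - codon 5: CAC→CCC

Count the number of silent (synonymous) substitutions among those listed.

Codon 1: CCA (Pro) → CAA (Gln) — missense.
Codon 2: GCG (Ala) → CCG (Pro) — missense.
Codon 3: TGG (Trp) → CGG (Arg) — missense.
Codon 4: TGG (Trp) → TGC (Cys) — missense.
Codon 5: CAC (His) → CCC (Pro) — missense.
Synonymous: 0 of 5.

0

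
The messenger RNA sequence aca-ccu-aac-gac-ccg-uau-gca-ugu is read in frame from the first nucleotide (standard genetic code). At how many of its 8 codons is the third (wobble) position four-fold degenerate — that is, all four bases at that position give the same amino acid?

4

Codon 1 ACA (Thr): third position 4-fold.
Codon 2 CCU (Pro): third position 4-fold.
Codon 3 AAC (Asn): third position 2-fold.
Codon 4 GAC (Asp): third position 2-fold.
Codon 5 CCG (Pro): third position 4-fold.
Codon 6 UAU (Tyr): third position 2-fold.
Codon 7 GCA (Ala): third position 4-fold.
Codon 8 UGU (Cys): third position 2-fold.
Four-fold degenerate third positions: 4.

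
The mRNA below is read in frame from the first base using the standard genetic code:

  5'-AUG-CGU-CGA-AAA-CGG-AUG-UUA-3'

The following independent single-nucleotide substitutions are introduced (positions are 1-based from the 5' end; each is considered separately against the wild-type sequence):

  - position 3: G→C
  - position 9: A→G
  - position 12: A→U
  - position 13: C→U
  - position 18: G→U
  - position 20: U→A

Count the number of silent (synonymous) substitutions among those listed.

1

Codon 1: AUG (Met) → AUC (Ile) — missense.
Codon 3: CGA (Arg) → CGG (Arg) — synonymous.
Codon 4: AAA (Lys) → AAU (Asn) — missense.
Codon 5: CGG (Arg) → UGG (Trp) — missense.
Codon 6: AUG (Met) → AUU (Ile) — missense.
Codon 7: UUA (Leu) → UAA (Stop) — nonsense.
Synonymous: 1 of 6.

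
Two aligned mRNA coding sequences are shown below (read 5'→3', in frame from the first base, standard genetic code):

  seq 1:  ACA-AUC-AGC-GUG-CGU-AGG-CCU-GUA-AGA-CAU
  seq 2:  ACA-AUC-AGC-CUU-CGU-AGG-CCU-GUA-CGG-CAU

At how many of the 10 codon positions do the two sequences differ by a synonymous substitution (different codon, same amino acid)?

Codon 1: ACA Thr / ACA Thr — identical.
Codon 2: AUC Ile / AUC Ile — identical.
Codon 3: AGC Ser / AGC Ser — identical.
Codon 4: GUG Val / CUU Leu — nonsynonymous.
Codon 5: CGU Arg / CGU Arg — identical.
Codon 6: AGG Arg / AGG Arg — identical.
Codon 7: CCU Pro / CCU Pro — identical.
Codon 8: GUA Val / GUA Val — identical.
Codon 9: AGA Arg / CGG Arg — synonymous.
Codon 10: CAU His / CAU His — identical.
Synonymous differences: 1.

1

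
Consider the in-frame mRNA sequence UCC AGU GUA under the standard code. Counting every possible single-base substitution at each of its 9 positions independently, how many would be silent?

7

Codon 1 (UCC, Ser): 3 synonymous substitutions.
Codon 2 (AGU, Ser): 1 synonymous substitution.
Codon 3 (GUA, Val): 3 synonymous substitutions.
Total: 3 + 1 + 3 = 7.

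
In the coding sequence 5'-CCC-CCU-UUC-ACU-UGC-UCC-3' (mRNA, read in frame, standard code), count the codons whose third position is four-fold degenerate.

4

Codon 1 CCC (Pro): third position 4-fold.
Codon 2 CCU (Pro): third position 4-fold.
Codon 3 UUC (Phe): third position 2-fold.
Codon 4 ACU (Thr): third position 4-fold.
Codon 5 UGC (Cys): third position 2-fold.
Codon 6 UCC (Ser): third position 4-fold.
Four-fold degenerate third positions: 4.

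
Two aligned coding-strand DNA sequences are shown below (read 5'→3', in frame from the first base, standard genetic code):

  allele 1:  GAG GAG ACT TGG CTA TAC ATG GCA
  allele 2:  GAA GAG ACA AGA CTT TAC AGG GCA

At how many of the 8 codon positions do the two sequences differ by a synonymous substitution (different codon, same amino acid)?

3

Codon 1: GAG Glu / GAA Glu — synonymous.
Codon 2: GAG Glu / GAG Glu — identical.
Codon 3: ACT Thr / ACA Thr — synonymous.
Codon 4: TGG Trp / AGA Arg — nonsynonymous.
Codon 5: CTA Leu / CTT Leu — synonymous.
Codon 6: TAC Tyr / TAC Tyr — identical.
Codon 7: ATG Met / AGG Arg — nonsynonymous.
Codon 8: GCA Ala / GCA Ala — identical.
Synonymous differences: 3.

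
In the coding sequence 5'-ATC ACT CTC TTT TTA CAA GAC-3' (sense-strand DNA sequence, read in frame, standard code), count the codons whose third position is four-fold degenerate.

2

Codon 1 ATC (Ile): third position 3-fold.
Codon 2 ACT (Thr): third position 4-fold.
Codon 3 CTC (Leu): third position 4-fold.
Codon 4 TTT (Phe): third position 2-fold.
Codon 5 TTA (Leu): third position 2-fold.
Codon 6 CAA (Gln): third position 2-fold.
Codon 7 GAC (Asp): third position 2-fold.
Four-fold degenerate third positions: 2.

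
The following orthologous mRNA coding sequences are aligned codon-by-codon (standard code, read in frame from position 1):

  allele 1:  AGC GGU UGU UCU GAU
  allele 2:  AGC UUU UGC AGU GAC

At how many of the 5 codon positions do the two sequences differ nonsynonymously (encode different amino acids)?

Codon 1: AGC Ser / AGC Ser — identical.
Codon 2: GGU Gly / UUU Phe — nonsynonymous.
Codon 3: UGU Cys / UGC Cys — synonymous.
Codon 4: UCU Ser / AGU Ser — synonymous.
Codon 5: GAU Asp / GAC Asp — synonymous.
Nonsynonymous differences: 1.

1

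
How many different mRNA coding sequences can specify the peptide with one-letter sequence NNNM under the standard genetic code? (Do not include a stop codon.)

8

Asn: 2 codons.
Asn: 2 codons.
Asn: 2 codons.
Met: 1 codon.
2 × 2 × 2 × 1 = 8.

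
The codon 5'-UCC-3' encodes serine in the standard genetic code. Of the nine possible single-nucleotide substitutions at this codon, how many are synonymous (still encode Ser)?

3

Position 1: none → 0 synonymous.
Position 2: none → 0 synonymous.
Position 3: UCU, UCA, UCG → 3 synonymous.
Total: 0 + 0 + 3 = 3.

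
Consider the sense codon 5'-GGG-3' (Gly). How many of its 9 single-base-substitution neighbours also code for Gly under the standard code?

3

Position 1: none → 0 synonymous.
Position 2: none → 0 synonymous.
Position 3: GGU, GGC, GGA → 3 synonymous.
Total: 0 + 0 + 3 = 3.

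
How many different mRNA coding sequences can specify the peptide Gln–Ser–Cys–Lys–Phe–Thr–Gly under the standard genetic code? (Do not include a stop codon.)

Gln: 2 codons.
Ser: 6 codons.
Cys: 2 codons.
Lys: 2 codons.
Phe: 2 codons.
Thr: 4 codons.
Gly: 4 codons.
2 × 6 × 2 × 2 × 2 × 4 × 4 = 1536.

1536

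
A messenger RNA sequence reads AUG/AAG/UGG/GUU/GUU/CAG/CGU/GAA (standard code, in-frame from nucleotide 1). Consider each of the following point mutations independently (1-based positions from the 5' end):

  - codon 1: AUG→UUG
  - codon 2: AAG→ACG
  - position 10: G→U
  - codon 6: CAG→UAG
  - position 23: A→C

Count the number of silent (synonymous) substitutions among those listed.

Codon 1: AUG (Met) → UUG (Leu) — missense.
Codon 2: AAG (Lys) → ACG (Thr) — missense.
Codon 4: GUU (Val) → UUU (Phe) — missense.
Codon 6: CAG (Gln) → UAG (Stop) — nonsense.
Codon 8: GAA (Glu) → GCA (Ala) — missense.
Synonymous: 0 of 5.

0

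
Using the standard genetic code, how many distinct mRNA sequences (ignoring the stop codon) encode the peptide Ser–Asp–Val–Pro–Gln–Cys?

768

Ser: 6 codons.
Asp: 2 codons.
Val: 4 codons.
Pro: 4 codons.
Gln: 2 codons.
Cys: 2 codons.
6 × 2 × 4 × 4 × 2 × 2 = 768.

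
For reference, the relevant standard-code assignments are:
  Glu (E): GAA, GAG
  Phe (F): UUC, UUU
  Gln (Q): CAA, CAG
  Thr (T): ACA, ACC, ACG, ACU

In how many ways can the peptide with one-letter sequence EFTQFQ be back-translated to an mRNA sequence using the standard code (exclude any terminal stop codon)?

Glu: 2 codons.
Phe: 2 codons.
Thr: 4 codons.
Gln: 2 codons.
Phe: 2 codons.
Gln: 2 codons.
2 × 2 × 4 × 2 × 2 × 2 = 128.

128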